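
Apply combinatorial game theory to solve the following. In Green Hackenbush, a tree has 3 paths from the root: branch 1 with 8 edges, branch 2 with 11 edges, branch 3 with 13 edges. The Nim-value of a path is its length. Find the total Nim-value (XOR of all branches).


The tree has 3 branches from the ground vertex.
In Green Hackenbush, the Nim-value of a simple path of length k is k.
Branch 1: length 8, Nim-value = 8
Branch 2: length 11, Nim-value = 11
Branch 3: length 13, Nim-value = 13
Total Nim-value = XOR of all branch values:
0 XOR 8 = 8
8 XOR 11 = 3
3 XOR 13 = 14
Nim-value of the tree = 14

14


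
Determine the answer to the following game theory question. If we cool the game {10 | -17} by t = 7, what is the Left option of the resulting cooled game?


Original game: {10 | -17} (a switch {a | b} with a > b).
Cooling by t (for t below the temperature (a - b)/2 = 27/2) taxes each move by t: {a | b} cooled by t is {a - t | b + t}.
Cooling amount: t = 7
Cooled Left option: 10 - 7 = 3
Cooled Right option: -17 + 7 = -10
Cooled game: {3 | -10}
Left option = 3

3


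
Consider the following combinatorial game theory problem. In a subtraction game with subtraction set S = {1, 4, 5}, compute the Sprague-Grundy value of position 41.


The subtraction set is S = {1, 4, 5}.
G(k) = mex{ G(k - s) : s in S, s <= k }. We compute iteratively: G(0) = 0.
G(1) = mex({0}) = 1
G(2) = mex({1}) = 0
G(3) = mex({0}) = 1
G(4) = mex({0, 1}) = 2
G(5) = mex({0, 1, 2}) = 3
G(6) = mex({0, 1, 3}) = 2
G(7) = mex({0, 1, 2}) = 3
G(8) = mex({1, 2, 3}) = 0
G(9) = mex({0, 2, 3}) = 1
G(10) = mex({1, 2, 3}) = 0
G(11) = mex({0, 2, 3}) = 1
G(12) = mex({0, 1, 3}) = 2
Observe that G(8)..G(12) = 0, 1, 0, 1, 2 repeats G(0)..G(4) = 0, 1, 0, 1, 2.
For k >= max(S) = 5, G(k) is determined by the previous 5 values G(k-5)..G(k-1); a window of 5 consecutive values has recurred shifted by 8, so by induction G(k + 8) = G(k) for all k >= 0: the sequence is periodic from the start with period 8.
One period: G(0..7) = 0, 1, 0, 1, 2, 3, 2, 3.
41 mod 8 = 1, so G(41) = G(1) = 1.

1


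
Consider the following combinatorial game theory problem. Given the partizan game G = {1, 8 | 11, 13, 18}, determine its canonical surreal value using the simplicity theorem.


Left options: {1, 8}, max = 8
Right options: {11, 13, 18}, min = 11
All options are numbers and max(Left) < min(Right), so by the simplicity theorem the value is the simplest (earliest-born) number strictly between 8 and 11.
Integers 9 through 10 all lie strictly between 8 and 11.
Among integers, the simplest (lowest birthday = smallest |n|; 0 is born on day 0, +-n on day n) is 9.
No non-integer in the interval can be simpler: if x is a non-integer in the interval, then floor(x) or ceil(x) also lies in the interval (the interval contains an integer), and both are proper prefixes of x's sign expansion, i.e. born earlier. So the game value is 9.
Game value = 9

9


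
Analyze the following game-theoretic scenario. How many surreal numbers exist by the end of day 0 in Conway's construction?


Day 0: {|} = 0 is born. Count = 1.
Day n: the number of surreal numbers born by day n is 2^(n+1) - 1.
By day 0: 2^1 - 1 = 1
By day 0: 1 surreal numbers.

1


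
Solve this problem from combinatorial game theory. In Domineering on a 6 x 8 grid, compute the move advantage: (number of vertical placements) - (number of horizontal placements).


Board is 6 x 8 (rows x cols).
Left (vertical) placements: (rows-1) * cols = 5 * 8 = 40
Right (horizontal) placements: rows * (cols-1) = 6 * 7 = 42
Advantage = Left - Right = 40 - 42 = -2

-2


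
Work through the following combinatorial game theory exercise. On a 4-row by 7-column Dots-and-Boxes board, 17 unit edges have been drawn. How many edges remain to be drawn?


Grid: 4 x 7 boxes, i.e. 5 rows and 8 columns of dots.
Horizontal edges: (rows + 1) * cols = 5 * 7 = 35
Vertical edges: rows * (cols + 1) = 4 * 8 = 32
Total edges: 35 + 32 = 67
Edges drawn: 17
Remaining: 67 - 17 = 50

50


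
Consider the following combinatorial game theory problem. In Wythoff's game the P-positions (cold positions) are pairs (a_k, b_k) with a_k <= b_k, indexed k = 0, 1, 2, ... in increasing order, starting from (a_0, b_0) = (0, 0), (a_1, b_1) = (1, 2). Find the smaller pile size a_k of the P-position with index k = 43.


By Wythoff's theorem, a_k = floor(k * phi) and b_k = floor(k * phi^2) = a_k + k, where phi = (1 + sqrt(5))/2 is the golden ratio.
phi = (1 + sqrt(5))/2 = 1.618034
k = 43
k * phi = 43 * 1.618034 = 69.575462
a_43 = floor(k * phi) = 69

69


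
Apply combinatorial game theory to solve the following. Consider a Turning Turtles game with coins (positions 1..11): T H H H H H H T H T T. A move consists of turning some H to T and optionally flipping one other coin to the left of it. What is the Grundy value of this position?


Coins: T H H H H H H T H T T
Key fact: a single head at position k behaves exactly like a Nim heap of size k (turning it to T and optionally flipping a coin at j < k corresponds to moving the heap from k to j, or to 0), and heads combine as a disjunctive sum (two heads at the same place would cancel, matching j XOR j = 0). So the Nim-value is the XOR of the 1-indexed positions of the heads.
Face-up positions (1-indexed): [2, 3, 4, 5, 6, 7, 9]
XOR 0 with 2: 0 XOR 2 = 2
XOR 2 with 3: 2 XOR 3 = 1
XOR 1 with 4: 1 XOR 4 = 5
XOR 5 with 5: 5 XOR 5 = 0
XOR 0 with 6: 0 XOR 6 = 6
XOR 6 with 7: 6 XOR 7 = 1
XOR 1 with 9: 1 XOR 9 = 8
Nim-value = 8

8


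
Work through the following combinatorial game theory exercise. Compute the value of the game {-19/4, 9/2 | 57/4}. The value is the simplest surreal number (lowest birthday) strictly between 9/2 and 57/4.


Left options: {-19/4, 9/2}, max = 9/2
Right options: {57/4}, min = 57/4
All options are numbers and max(Left) < min(Right), so by the simplicity theorem the value is the simplest (earliest-born) number strictly between 9/2 and 57/4.
Integers 5 through 14 all lie strictly between 9/2 and 57/4.
Among integers, the simplest (lowest birthday = smallest |n|; 0 is born on day 0, +-n on day n) is 5.
No non-integer in the interval can be simpler: if x is a non-integer in the interval, then floor(x) or ceil(x) also lies in the interval (the interval contains an integer), and both are proper prefixes of x's sign expansion, i.e. born earlier. So the game value is 5.
Game value = 5

5


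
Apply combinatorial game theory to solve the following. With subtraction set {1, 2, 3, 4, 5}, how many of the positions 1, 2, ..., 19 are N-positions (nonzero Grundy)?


Subtraction set S = {1, 2, 3, 4, 5}, so G(n) = n mod 6.
G(n) = 0 when n is a multiple of 6.
Multiples of 6 in [1, 19]: 3
N-positions (nonzero Grundy) = 19 - 3 = 16

16


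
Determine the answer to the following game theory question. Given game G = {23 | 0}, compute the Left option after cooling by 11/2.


Original game: {23 | 0} (a switch {a | b} with a > b).
Cooling by t (for t below the temperature (a - b)/2 = 23/2) taxes each move by t: {a | b} cooled by t is {a - t | b + t}.
Cooling amount: t = 11/2
Cooled Left option: 23 - 11/2 = 35/2
Cooled Right option: 0 + 11/2 = 11/2
Cooled game: {35/2 | 11/2}
Left option = 35/2

35/2


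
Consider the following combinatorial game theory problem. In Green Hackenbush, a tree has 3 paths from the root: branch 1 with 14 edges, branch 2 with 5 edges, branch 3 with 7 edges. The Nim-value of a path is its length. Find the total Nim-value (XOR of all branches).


The tree has 3 branches from the ground vertex.
In Green Hackenbush, the Nim-value of a simple path of length k is k.
Branch 1: length 14, Nim-value = 14
Branch 2: length 5, Nim-value = 5
Branch 3: length 7, Nim-value = 7
Total Nim-value = XOR of all branch values:
0 XOR 14 = 14
14 XOR 5 = 11
11 XOR 7 = 12
Nim-value of the tree = 12

12


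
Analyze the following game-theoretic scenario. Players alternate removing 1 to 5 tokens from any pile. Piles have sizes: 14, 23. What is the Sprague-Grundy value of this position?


Subtraction set: {1, 2, 3, 4, 5}
For this subtraction set, G(n) = n mod 6 (period = max + 1 = 6).
Pile 1 (size 14): G(14) = 14 mod 6 = 2
Pile 2 (size 23): G(23) = 23 mod 6 = 5
Total Grundy value = XOR of all: 2 XOR 5 = 7

7


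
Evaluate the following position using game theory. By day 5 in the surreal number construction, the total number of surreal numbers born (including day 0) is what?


Day 0: {|} = 0 is born. Count = 1.
Day n: the number of surreal numbers born by day n is 2^(n+1) - 1.
By day 0: 2^1 - 1 = 1
By day 1: 2^2 - 1 = 3
By day 2: 2^3 - 1 = 7
By day 3: 2^4 - 1 = 15
By day 4: 2^5 - 1 = 31
By day 5: 2^6 - 1 = 63
By day 5: 63 surreal numbers.

63


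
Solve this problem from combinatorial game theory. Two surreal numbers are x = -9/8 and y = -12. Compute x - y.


x = -9/8, y = -12
Converting to common denominator: 8
x = -9/8, y = -96/8
x - y = -9/8 - -12 = 87/8

87/8


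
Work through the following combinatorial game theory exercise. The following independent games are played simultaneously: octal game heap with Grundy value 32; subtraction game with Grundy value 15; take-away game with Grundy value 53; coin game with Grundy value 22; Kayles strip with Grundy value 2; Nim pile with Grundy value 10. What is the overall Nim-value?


By the Sprague-Grundy theorem, the Grundy value of a sum of games is the XOR of individual Grundy values.
octal game heap: Grundy value = 32. Running XOR: 0 XOR 32 = 32
subtraction game: Grundy value = 15. Running XOR: 32 XOR 15 = 47
take-away game: Grundy value = 53. Running XOR: 47 XOR 53 = 26
coin game: Grundy value = 22. Running XOR: 26 XOR 22 = 12
Kayles strip: Grundy value = 2. Running XOR: 12 XOR 2 = 14
Nim pile: Grundy value = 10. Running XOR: 14 XOR 10 = 4
The combined Grundy value is 4.

4


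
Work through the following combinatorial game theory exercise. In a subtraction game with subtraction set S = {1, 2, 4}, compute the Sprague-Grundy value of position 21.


The subtraction set is S = {1, 2, 4}.
G(k) = mex{ G(k - s) : s in S, s <= k }. We compute iteratively: G(0) = 0.
G(1) = mex({0}) = 1
G(2) = mex({0, 1}) = 2
G(3) = mex({1, 2}) = 0
G(4) = mex({0, 2}) = 1
G(5) = mex({0, 1}) = 2
G(6) = mex({1, 2}) = 0
Observe that G(3)..G(6) = 0, 1, 2, 0 repeats G(0)..G(3) = 0, 1, 2, 0.
For k >= max(S) = 4, G(k) is determined by the previous 4 values G(k-4)..G(k-1); a window of 4 consecutive values has recurred shifted by 3, so by induction G(k + 3) = G(k) for all k >= 0: the sequence is periodic from the start with period 3.
One period: G(0..2) = 0, 1, 2.
21 mod 3 = 0, so G(21) = G(0) = 0.

0


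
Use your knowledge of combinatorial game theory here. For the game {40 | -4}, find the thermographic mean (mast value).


Game = {40 | -4}, a switch {a | b} with numbers a > b.
Its thermograph has left wall a - t and right wall b + t, which meet at t = (a - b)/2, where both equal (a + b)/2. So the mast (mean value) is at (a + b)/2.
Mean = (40 + (-4))/2 = 36/2 = 18

18


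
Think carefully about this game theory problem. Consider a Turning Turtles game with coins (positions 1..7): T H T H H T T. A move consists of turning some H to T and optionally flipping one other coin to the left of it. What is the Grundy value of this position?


Coins: T H T H H T T
Key fact: a single head at position k behaves exactly like a Nim heap of size k (turning it to T and optionally flipping a coin at j < k corresponds to moving the heap from k to j, or to 0), and heads combine as a disjunctive sum (two heads at the same place would cancel, matching j XOR j = 0). So the Nim-value is the XOR of the 1-indexed positions of the heads.
Face-up positions (1-indexed): [2, 4, 5]
XOR 0 with 2: 0 XOR 2 = 2
XOR 2 with 4: 2 XOR 4 = 6
XOR 6 with 5: 6 XOR 5 = 3
Nim-value = 3

3


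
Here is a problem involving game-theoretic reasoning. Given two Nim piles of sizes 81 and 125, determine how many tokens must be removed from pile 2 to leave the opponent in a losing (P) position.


Piles: 81 and 125
Current XOR: 81 XOR 125 = 44 (non-zero, so this is an N-position).
To make the XOR zero, we need to find a move that balances the piles.
For pile 2 (size 125): target = 125 XOR 44 = 81
We reduce pile 2 from 125 to 81.
Tokens removed: 125 - 81 = 44
Verification: 81 XOR 81 = 0

44


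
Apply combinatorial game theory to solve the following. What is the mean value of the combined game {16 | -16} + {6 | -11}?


G1 = {16 | -16}, G2 = {6 | -11}
Each is a switch {a | b} with numbers a > b; its mean value is (a + b)/2, and mean value is additive over game sums: m(G1 + G2) = m(G1) + m(G2).
Mean of G1 = (16 + (-16))/2 = 0/2 = 0
Mean of G2 = (6 + (-11))/2 = -5/2 = -5/2
Mean of G1 + G2 = 0 + -5/2 = -5/2

-5/2


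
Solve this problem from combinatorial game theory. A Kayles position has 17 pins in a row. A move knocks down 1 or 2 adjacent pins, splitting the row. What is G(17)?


Kayles: a move removes 1 or 2 adjacent pins from a contiguous row.
Removing pins from a row of k leaves two independent rows (a, b) with a + b = k - 1 (one pin) or a + b = k - 2 (two pins); an end removal gives a = 0.
By Sprague-Grundy, G(k) = mex{ G(a) XOR G(b) } over all these splits. G(0) = 0.
G(1): splits (0,0):0^0=0 -> mex({0}) = 1
G(2): splits (0,1):0^1=1 (0,0):0^0=0 -> mex({0, 1}) = 2
G(3): splits (0,2):0^2=2 (1,1):1^1=0 (0,1):0^1=1 -> mex({0, 1, 2}) = 3
G(4): splits (0,3):0^3=3 (1,2):1^2=3 (0,2):0^2=2 (1,1):1^1=0 -> mex({0, 2, 3}) = 1
G(5): splits (0,4):0^1=1 (1,3):1^3=2 (2,2):2^2=0 (0,3):0^3=3 (1,2):1^2=3 -> mex({0, 1, 2, 3}) = 4
G(6) = mex({0, 1, 2, 4}) = 3
G(7) = mex({0, 1, 3, 4, 5}) = 2
G(8) = mex({0, 2, 3, 5, 6}) = 1
G(9) = mex({0, 1, 2, 3, 6, 7}) = 4
G(10) = mex({0, 1, 3, 4, 5, 7}) = 2
G(11) = mex({0, 1, 2, 3, 4, 5}) = 6
G(12) = mex({0, 1, 2, 3, 5, 6, 7}) = 4
G(13) = mex({0, 2, 3, 4, 6, 7}) = 1
G(14) = mex({0, 1, 4, 5, 6, 7}) = 2
G(15) = mex({0, 1, 2, 3, 4, 5, 6}) = 7
G(16) = mex({0, 2, 3, 5, 6, 7}) = 1
G(17) = mex({0, 1, 2, 3, 5, 6, 7}) = 4
Therefore G(17) = 4.

4


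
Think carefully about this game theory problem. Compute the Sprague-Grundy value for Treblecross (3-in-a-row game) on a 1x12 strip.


Treblecross: place X on empty cells; 3-in-a-row wins.
Playing within two cells of an existing X lets the opponent win at once, so sensible play treats the cells i-2..i+2 around each X as dead. The player left with no safe cell loses, so this is a normal-play take-away game on strips of safe cells.
Placing X at cell i (0-indexed) of a strip of k safe cells leaves independent strips of sizes max(0, i-2) and max(0, k-i-3). Hence G(k) = mex{ G(max(0,i-2)) XOR G(max(0,k-i-3)) : 0 <= i < k }, with G(0) = 0.
G(1): splits (0,0):0^0=0 -> mex({0}) = 1
G(2): splits (0,0):0^0=0 -> mex({0}) = 1
G(3): splits (0,0):0^0=0 -> mex({0}) = 1
G(4): splits (0,1):0^1=1 (0,0):0^0=0 -> mex({0, 1}) = 2
G(5): splits (0,2):0^1=1 (0,1):0^1=1 (0,0):0^0=0 -> mex({0, 1}) = 2
G(6) = mex({1}) = 0
G(7) = mex({0, 1, 2}) = 3
G(8) = mex({0, 1, 2}) = 3
G(9) = mex({0, 2}) = 1
G(10) = mex({0, 2, 3}) = 1
G(11) = mex({0, 3}) = 1
G(12) = mex({1, 3}) = 0
Therefore G(12) = 0.

0


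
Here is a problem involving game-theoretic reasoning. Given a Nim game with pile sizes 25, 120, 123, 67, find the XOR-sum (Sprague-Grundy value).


We need the XOR (exclusive or) of all pile sizes.
After XOR-ing pile 1 (size 25): 0 XOR 25 = 25
After XOR-ing pile 2 (size 120): 25 XOR 120 = 97
After XOR-ing pile 3 (size 123): 97 XOR 123 = 26
After XOR-ing pile 4 (size 67): 26 XOR 67 = 89
The Nim-value of this position is 89.

89


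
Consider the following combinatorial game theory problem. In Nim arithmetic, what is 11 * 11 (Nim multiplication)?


Nim multiplication is bilinear over XOR: (u XOR v) * w = (u*w) XOR (v*w).
So we split each operand into its bit components and XOR the pairwise Nim products.
11 = 1 + 2 + 8 (as XOR of powers of 2).
11 = 1 + 2 + 8 (as XOR of powers of 2).
Using the standard Nim-product table on single bits:
  2*2 = 3,   2*4 = 8,   2*8 = 12,
  4*4 = 6,   4*8 = 11,  8*8 = 13,
and  1*x = x (identity), k*l = l*k (commutative).
Pairwise Nim products:
  1 * 1 = 1
  1 * 2 = 2
  1 * 8 = 8
  2 * 1 = 2
  2 * 2 = 3
  2 * 8 = 12
  8 * 1 = 8
  8 * 2 = 12
  8 * 8 = 13
XOR them: 1 XOR 2 XOR 8 XOR 2 XOR 3 XOR 12 XOR 8 XOR 12 XOR 13 = 15.
Result: 11 * 11 = 15 (in Nim).

15


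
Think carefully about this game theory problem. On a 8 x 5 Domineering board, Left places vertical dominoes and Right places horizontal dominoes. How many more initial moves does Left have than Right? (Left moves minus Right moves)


Board is 8 x 5 (rows x cols).
Left (vertical) placements: (rows-1) * cols = 7 * 5 = 35
Right (horizontal) placements: rows * (cols-1) = 8 * 4 = 32
Advantage = Left - Right = 35 - 32 = 3

3


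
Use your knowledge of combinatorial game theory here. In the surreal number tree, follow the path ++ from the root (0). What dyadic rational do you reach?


Sign expansion: ++
Rule: track bounds (lo, hi), initially (-inf, +inf). On '+', the current value becomes lo and we move to the simplest number in (value, hi): value + 1 if hi = +inf, otherwise the midpoint (value + hi)/2. On '-', the current value becomes hi and we move to value - 1 if lo = -inf, otherwise the midpoint (lo + value)/2.
Start at 0.
Step 1: sign = +, move right. Bounds: (0, +inf). Value = 1
Step 2: sign = +, move right. Bounds: (1, +inf). Value = 2
The surreal number with sign expansion ++ is 2.

2


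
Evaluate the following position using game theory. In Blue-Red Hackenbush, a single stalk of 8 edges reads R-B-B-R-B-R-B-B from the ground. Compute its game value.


Edges (from ground): R-B-B-R-B-R-B-B
By Berlekamp's sign-expansion rule, a Blue-Red Hackenbush stalk has the value of the surreal number whose sign sequence is the edge sequence with B -> + and R -> -.
Sign sequence: -++-+-++
Trace the sign expansion in the surreal number tree, starting from 0:
Edge 1: R (sign -) -> bounds (-inf, 0), value = -1
Edge 2: B (sign +) -> bounds (-1, 0), value = -1/2
Edge 3: B (sign +) -> bounds (-1/2, 0), value = -1/4
Edge 4: R (sign -) -> bounds (-1/2, -1/4), value = -3/8
Edge 5: B (sign +) -> bounds (-3/8, -1/4), value = -5/16
Edge 6: R (sign -) -> bounds (-3/8, -5/16), value = -11/32
Edge 7: B (sign +) -> bounds (-11/32, -5/16), value = -21/64
Edge 8: B (sign +) -> bounds (-21/64, -5/16), value = -41/128
Game value = -41/128

-41/128


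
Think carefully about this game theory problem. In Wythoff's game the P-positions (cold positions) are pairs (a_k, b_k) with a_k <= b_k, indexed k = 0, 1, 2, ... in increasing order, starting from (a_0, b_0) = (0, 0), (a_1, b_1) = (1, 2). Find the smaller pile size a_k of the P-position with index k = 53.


By Wythoff's theorem, a_k = floor(k * phi) and b_k = floor(k * phi^2) = a_k + k, where phi = (1 + sqrt(5))/2 is the golden ratio.
phi = (1 + sqrt(5))/2 = 1.618034
k = 53
k * phi = 53 * 1.618034 = 85.755801
a_53 = floor(k * phi) = 85

85


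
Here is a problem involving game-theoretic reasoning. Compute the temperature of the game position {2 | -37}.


The game is {2 | -37}, a switch {a | b} with numbers a > b.
Cooling {a | b} by t gives {a - t | b + t}, which stops being hot when a - t = b + t, i.e. at t = (a - b)/2. So the temperature of a switch is (a - b)/2.
Temperature = (Left option - Right option) / 2
= (2 - (-37)) / 2
= 39 / 2
= 39/2

39/2


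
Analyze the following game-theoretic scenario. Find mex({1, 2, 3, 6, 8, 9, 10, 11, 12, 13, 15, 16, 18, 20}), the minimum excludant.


Set = {1, 2, 3, 6, 8, 9, 10, 11, 12, 13, 15, 16, 18, 20}
0 is NOT in the set. This is the mex.
mex = 0

0


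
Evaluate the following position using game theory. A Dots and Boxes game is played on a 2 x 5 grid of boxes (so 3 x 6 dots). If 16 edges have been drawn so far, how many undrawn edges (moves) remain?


Grid: 2 x 5 boxes, i.e. 3 rows and 6 columns of dots.
Horizontal edges: (rows + 1) * cols = 3 * 5 = 15
Vertical edges: rows * (cols + 1) = 2 * 6 = 12
Total edges: 15 + 12 = 27
Edges drawn: 16
Remaining: 27 - 16 = 11

11


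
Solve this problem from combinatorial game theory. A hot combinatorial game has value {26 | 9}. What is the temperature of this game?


The game is {26 | 9}, a switch {a | b} with numbers a > b.
Cooling {a | b} by t gives {a - t | b + t}, which stops being hot when a - t = b + t, i.e. at t = (a - b)/2. So the temperature of a switch is (a - b)/2.
Temperature = (Left option - Right option) / 2
= (26 - (9)) / 2
= 17 / 2
= 17/2

17/2


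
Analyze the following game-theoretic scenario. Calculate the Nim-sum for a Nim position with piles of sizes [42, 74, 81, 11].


We need the XOR (exclusive or) of all pile sizes.
After XOR-ing pile 1 (size 42): 0 XOR 42 = 42
After XOR-ing pile 2 (size 74): 42 XOR 74 = 96
After XOR-ing pile 3 (size 81): 96 XOR 81 = 49
After XOR-ing pile 4 (size 11): 49 XOR 11 = 58
The Nim-value of this position is 58.

58


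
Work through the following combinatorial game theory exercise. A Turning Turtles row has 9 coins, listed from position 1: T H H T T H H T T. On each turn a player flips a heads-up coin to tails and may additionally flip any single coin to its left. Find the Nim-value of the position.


Coins: T H H T T H H T T
Key fact: a single head at position k behaves exactly like a Nim heap of size k (turning it to T and optionally flipping a coin at j < k corresponds to moving the heap from k to j, or to 0), and heads combine as a disjunctive sum (two heads at the same place would cancel, matching j XOR j = 0). So the Nim-value is the XOR of the 1-indexed positions of the heads.
Face-up positions (1-indexed): [2, 3, 6, 7]
XOR 0 with 2: 0 XOR 2 = 2
XOR 2 with 3: 2 XOR 3 = 1
XOR 1 with 6: 1 XOR 6 = 7
XOR 7 with 7: 7 XOR 7 = 0
Nim-value = 0

0


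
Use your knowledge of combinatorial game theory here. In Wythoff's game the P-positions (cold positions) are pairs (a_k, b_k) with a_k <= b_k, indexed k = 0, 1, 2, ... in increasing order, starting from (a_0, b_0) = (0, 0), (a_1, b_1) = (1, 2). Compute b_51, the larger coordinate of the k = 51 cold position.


By Wythoff's theorem, a_k = floor(k * phi) and b_k = floor(k * phi^2) = a_k + k, where phi = (1 + sqrt(5))/2 is the golden ratio.
phi = (1 + sqrt(5))/2 = 1.618034
phi^2 = phi + 1 = 2.618034
k = 51
k * phi^2 = 51 * 2.618034 = 133.519733
b_51 = floor(k * phi^2) = 133 (check: a_51 + k = 82 + 51 = 133)

133


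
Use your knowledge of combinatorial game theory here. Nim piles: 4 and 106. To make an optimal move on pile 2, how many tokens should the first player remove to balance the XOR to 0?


Piles: 4 and 106
Current XOR: 4 XOR 106 = 110 (non-zero, so this is an N-position).
To make the XOR zero, we need to find a move that balances the piles.
For pile 2 (size 106): target = 106 XOR 110 = 4
We reduce pile 2 from 106 to 4.
Tokens removed: 106 - 4 = 102
Verification: 4 XOR 4 = 0

102


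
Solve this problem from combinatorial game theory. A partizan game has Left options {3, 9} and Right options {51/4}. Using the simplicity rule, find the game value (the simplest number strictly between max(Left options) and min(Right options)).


Left options: {3, 9}, max = 9
Right options: {51/4}, min = 51/4
All options are numbers and max(Left) < min(Right), so by the simplicity theorem the value is the simplest (earliest-born) number strictly between 9 and 51/4.
Integers 10 through 12 all lie strictly between 9 and 51/4.
Among integers, the simplest (lowest birthday = smallest |n|; 0 is born on day 0, +-n on day n) is 10.
No non-integer in the interval can be simpler: if x is a non-integer in the interval, then floor(x) or ceil(x) also lies in the interval (the interval contains an integer), and both are proper prefixes of x's sign expansion, i.e. born earlier. So the game value is 10.
Game value = 10

10


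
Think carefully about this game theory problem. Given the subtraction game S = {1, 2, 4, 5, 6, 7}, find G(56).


The subtraction set is S = {1, 2, 4, 5, 6, 7}.
G(k) = mex{ G(k - s) : s in S, s <= k }. We compute iteratively: G(0) = 0.
G(1) = mex({0}) = 1
G(2) = mex({0, 1}) = 2
G(3) = mex({1, 2}) = 0
G(4) = mex({0, 2}) = 1
G(5) = mex({0, 1}) = 2
G(6) = mex({0, 1, 2}) = 3
G(7) = mex({0, 1, 2, 3}) = 4
G(8) = mex({0, 1, 2, 3, 4}) = 5
G(9) = mex({0, 1, 2, 4, 5}) = 3
G(10) = mex({0, 1, 2, 3, 5}) = 4
G(11) = mex({1, 2, 3, 4}) = 0
G(12) = mex({0, 2, 3, 4, 5}) = 1
G(13) = mex({0, 1, 3, 4, 5}) = 2
G(14) = mex({1, 2, 3, 4, 5}) = 0
G(15) = mex({0, 2, 3, 4, 5}) = 1
G(16) = mex({0, 1, 3, 4}) = 2
G(17) = mex({0, 1, 2, 4}) = 3
Observe that G(11)..G(17) = 0, 1, 2, 0, 1, 2, 3 repeats G(0)..G(6) = 0, 1, 2, 0, 1, 2, 3.
For k >= max(S) = 7, G(k) is determined by the previous 7 values G(k-7)..G(k-1); a window of 7 consecutive values has recurred shifted by 11, so by induction G(k + 11) = G(k) for all k >= 0: the sequence is periodic from the start with period 11.
One period: G(0..10) = 0, 1, 2, 0, 1, 2, 3, 4, 5, 3, 4.
56 mod 11 = 1, so G(56) = G(1) = 1.

1


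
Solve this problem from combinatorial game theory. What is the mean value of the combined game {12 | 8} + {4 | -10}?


G1 = {12 | 8}, G2 = {4 | -10}
Each is a switch {a | b} with numbers a > b; its mean value is (a + b)/2, and mean value is additive over game sums: m(G1 + G2) = m(G1) + m(G2).
Mean of G1 = (12 + (8))/2 = 20/2 = 10
Mean of G2 = (4 + (-10))/2 = -6/2 = -3
Mean of G1 + G2 = 10 + -3 = 7

7


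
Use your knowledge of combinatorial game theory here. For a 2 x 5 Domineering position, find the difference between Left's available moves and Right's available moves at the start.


Board is 2 x 5 (rows x cols).
Left (vertical) placements: (rows-1) * cols = 1 * 5 = 5
Right (horizontal) placements: rows * (cols-1) = 2 * 4 = 8
Advantage = Left - Right = 5 - 8 = -3

-3


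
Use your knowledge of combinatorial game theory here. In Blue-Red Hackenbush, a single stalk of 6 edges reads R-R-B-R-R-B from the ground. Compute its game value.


Edges (from ground): R-R-B-R-R-B
By Berlekamp's sign-expansion rule, a Blue-Red Hackenbush stalk has the value of the surreal number whose sign sequence is the edge sequence with B -> + and R -> -.
Sign sequence: --+--+
Trace the sign expansion in the surreal number tree, starting from 0:
Edge 1: R (sign -) -> bounds (-inf, 0), value = -1
Edge 2: R (sign -) -> bounds (-inf, -1), value = -2
Edge 3: B (sign +) -> bounds (-2, -1), value = -3/2
Edge 4: R (sign -) -> bounds (-2, -3/2), value = -7/4
Edge 5: R (sign -) -> bounds (-2, -7/4), value = -15/8
Edge 6: B (sign +) -> bounds (-15/8, -7/4), value = -29/16
Game value = -29/16

-29/16


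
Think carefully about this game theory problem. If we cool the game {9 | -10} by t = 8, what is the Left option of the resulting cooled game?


Original game: {9 | -10} (a switch {a | b} with a > b).
Cooling by t (for t below the temperature (a - b)/2 = 19/2) taxes each move by t: {a | b} cooled by t is {a - t | b + t}.
Cooling amount: t = 8
Cooled Left option: 9 - 8 = 1
Cooled Right option: -10 + 8 = -2
Cooled game: {1 | -2}
Left option = 1

1


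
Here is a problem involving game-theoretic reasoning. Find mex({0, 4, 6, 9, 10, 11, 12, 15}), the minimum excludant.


Set = {0, 4, 6, 9, 10, 11, 12, 15}
0 is in the set.
1 is NOT in the set. This is the mex.
mex = 1

1


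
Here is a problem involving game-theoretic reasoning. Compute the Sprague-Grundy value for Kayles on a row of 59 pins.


Kayles: a move removes 1 or 2 adjacent pins from a contiguous row.
Removing pins from a row of k leaves two independent rows (a, b) with a + b = k - 1 (one pin) or a + b = k - 2 (two pins); an end removal gives a = 0.
By Sprague-Grundy, G(k) = mex{ G(a) XOR G(b) } over all these splits. G(0) = 0.
G(1): splits (0,0):0^0=0 -> mex({0}) = 1
G(2): splits (0,1):0^1=1 (0,0):0^0=0 -> mex({0, 1}) = 2
G(3): splits (0,2):0^2=2 (1,1):1^1=0 (0,1):0^1=1 -> mex({0, 1, 2}) = 3
G(4): splits (0,3):0^3=3 (1,2):1^2=3 (0,2):0^2=2 (1,1):1^1=0 -> mex({0, 2, 3}) = 1
G(5): splits (0,4):0^1=1 (1,3):1^3=2 (2,2):2^2=0 (0,3):0^3=3 (1,2):1^2=3 -> mex({0, 1, 2, 3}) = 4
G(6) = mex({0, 1, 2, 4}) = 3
G(7) = mex({0, 1, 3, 4, 5}) = 2
G(8) = mex({0, 2, 3, 5, 6}) = 1
G(9) = mex({0, 1, 2, 3, 6, 7}) = 4
G(10) = mex({0, 1, 3, 4, 5, 7}) = 2
G(11) = mex({0, 1, 2, 3, 4, 5}) = 6
G(12) = mex({0, 1, 2, 3, 5, 6, 7}) = 4
G(13) = mex({0, 2, 3, 4, 6, 7}) = 1
G(14) = mex({0, 1, 4, 5, 6, 7}) = 2
G(15) = mex({0, 1, 2, 3, 4, 5, 6}) = 7
G(16) = mex({0, 2, 3, 5, 6, 7}) = 1
G(17) = mex({0, 1, 2, 3, 5, 6, 7}) = 4
G(18) = mex({0, 1, 2, 4, 5, 6}) = 3
G(19) = mex({0, 1, 3, 4, 5, 7}) = 2
G(20) = mex({0, 2, 3, 4, 5, 6, 7}) = 1
G(21) = mex({0, 1, 2, 3, 5, 6, 7}) = 4
G(22) = mex({0, 1, 2, 3, 4, 5, 7}) = 6
G(23) = mex({0, 1, 2, 3, 4, 5, 6}) = 7
G(24) = mex({0, 1, 2, 3, 5, 6, 7}) = 4
G(25) = mex({0, 2, 3, 4, 6, 7}) = 1
G(26) = mex({0, 1, 3, 4, 5, 6, 7}) = 2
G(27) = mex({0, 1, 2, 3, 4, 5, 6, 7}) = 8
G(28) = mex({0, 1, 2, 3, 4, 6, 7, 8}) = 5
G(29) = mex({0, 1, 2, 3, 5, 6, 7, 8, 9}) = 4
G(30) = mex({0, 1, 2, 3, 4, 5, 6, 9, 10}) = 7
G(31) = mex({0, 1, 3, 4, 5, 7, 10, 11}) = 2
G(32) = mex({0, 2, 3, 4, 5, 6, 7, 9, 11}) = 1
G(33) = mex({0, 1, 2, 3, 4, 5, 6, 7, 9, 12}) = 8
G(34) = mex({0, 1, 2, 3, 4, 5, 7, 8, 11, 12}) = 6
G(35) = mex({0, 1, 2, 3, 4, 5, 6, 8, 9, 10, 11}) = 7
G(36) = mex({0, 1, 2, 3, 5, 6, 7, 9, 10}) = 4
G(37) = mex({0, 2, 3, 4, 6, 7, 9, 10, 11, 12}) = 1
G(38) = mex({0, 1, 3, 4, 5, 6, 7, 9, 10, 11, 12}) = 2
G(39) = mex({0, 1, 2, 4, 5, 6, 7, 9, 10, 12, 14}) = 3
G(40) = mex({0, 2, 3, 4, 6, 7, 11, 12, 14}) = 1
G(41) = mex({0, 1, 2, 3, 5, 6, 7, 9, 10, 11, 12}) = 4
G(42) = mex({0, 1, 2, 3, 4, 5, 6, 9, 10}) = 7
G(43) = mex({0, 1, 3, 4, 5, 7, 9, 10, 12, 15}) = 2
G(44) = mex({0, 2, 3, 4, 5, 6, 7, 9, 10, 12, 15}) = 1
G(45) = mex({0, 1, 2, 3, 4, 5, 6, 7, 9, 10, 12, 14}) = 8
G(46) = mex({0, 1, 3, 4, 5, 7, 8, 11, 12, 14}) = 2
G(47) = mex({0, 1, 2, 3, 4, 5, 6, 8, 9, 10, 11, 12}) = 7
G(48) = mex({0, 1, 2, 3, 5, 6, 7, 9, 10}) = 4
G(49) = mex({0, 2, 3, 4, 6, 7, 9, 10, 11, 12, 15}) = 1
G(50) = mex({0, 1, 4, 5, 6, 7, 9, 11, 12, 14, 15}) = 2
G(51) = mex({0, 1, 2, 3, 4, 5, 6, 7, 9, 12, 14, 15}) = 8
G(52) = mex({0, 2, 3, 4, 5, 6, 7, 8, 11, 12, 15}) = 1
G(53) = mex({0, 1, 2, 3, 5, 6, 7, 8, 9, 10, 11, 12}) = 4
G(54) = mex({0, 1, 2, 3, 4, 5, 6, 9, 10}) = 7
G(55) = mex({0, 1, 3, 4, 5, 7, 9, 10, 11, 12}) = 2
G(56) = mex({0, 2, 3, 4, 5, 6, 7, 9, 10, 11, 12, 13, 14}) = 1
G(57) = mex({0, 1, 2, 3, 5, 6, 7, 9, 10, 12, 13, 14, 15}) = 4
G(58) = mex({0, 1, 3, 4, 5, 7, 11, 12, 14, 15}) = 2
G(59) = mex({0, 1, 2, 3, 4, 5, 6, 9, 10, 11, 12, 15}) = 7
Therefore G(59) = 7.

7


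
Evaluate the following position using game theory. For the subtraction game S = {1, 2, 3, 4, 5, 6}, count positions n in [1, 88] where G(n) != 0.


Subtraction set S = {1, 2, 3, 4, 5, 6}, so G(n) = n mod 7.
G(n) = 0 when n is a multiple of 7.
Multiples of 7 in [1, 88]: 12
N-positions (nonzero Grundy) = 88 - 12 = 76

76


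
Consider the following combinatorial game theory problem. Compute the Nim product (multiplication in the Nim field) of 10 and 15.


Nim multiplication is bilinear over XOR: (u XOR v) * w = (u*w) XOR (v*w).
So we split each operand into its bit components and XOR the pairwise Nim products.
10 = 2 + 8 (as XOR of powers of 2).
15 = 1 + 2 + 4 + 8 (as XOR of powers of 2).
Using the standard Nim-product table on single bits:
  2*2 = 3,   2*4 = 8,   2*8 = 12,
  4*4 = 6,   4*8 = 11,  8*8 = 13,
and  1*x = x (identity), k*l = l*k (commutative).
Pairwise Nim products:
  2 * 1 = 2
  2 * 2 = 3
  2 * 4 = 8
  2 * 8 = 12
  8 * 1 = 8
  8 * 2 = 12
  8 * 4 = 11
  8 * 8 = 13
XOR them: 2 XOR 3 XOR 8 XOR 12 XOR 8 XOR 12 XOR 11 XOR 13 = 7.
Result: 10 * 15 = 7 (in Nim).

7


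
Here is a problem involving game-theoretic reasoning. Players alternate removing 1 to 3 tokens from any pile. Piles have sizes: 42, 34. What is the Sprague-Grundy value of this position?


Subtraction set: {1, 2, 3}
For this subtraction set, G(n) = n mod 4 (period = max + 1 = 4).
Pile 1 (size 42): G(42) = 42 mod 4 = 2
Pile 2 (size 34): G(34) = 34 mod 4 = 2
Total Grundy value = XOR of all: 2 XOR 2 = 0

0


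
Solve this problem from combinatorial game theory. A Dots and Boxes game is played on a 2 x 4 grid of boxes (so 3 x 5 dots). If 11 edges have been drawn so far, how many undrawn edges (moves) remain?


Grid: 2 x 4 boxes, i.e. 3 rows and 5 columns of dots.
Horizontal edges: (rows + 1) * cols = 3 * 4 = 12
Vertical edges: rows * (cols + 1) = 2 * 5 = 10
Total edges: 12 + 10 = 22
Edges drawn: 11
Remaining: 22 - 11 = 11

11


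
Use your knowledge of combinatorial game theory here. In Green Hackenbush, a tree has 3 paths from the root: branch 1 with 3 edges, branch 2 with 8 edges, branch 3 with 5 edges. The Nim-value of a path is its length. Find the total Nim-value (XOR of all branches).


The tree has 3 branches from the ground vertex.
In Green Hackenbush, the Nim-value of a simple path of length k is k.
Branch 1: length 3, Nim-value = 3
Branch 2: length 8, Nim-value = 8
Branch 3: length 5, Nim-value = 5
Total Nim-value = XOR of all branch values:
0 XOR 3 = 3
3 XOR 8 = 11
11 XOR 5 = 14
Nim-value of the tree = 14

14


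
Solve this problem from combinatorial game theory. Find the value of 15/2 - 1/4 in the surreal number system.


x = 15/2, y = 1/4
Converting to common denominator: 4
x = 30/4, y = 1/4
x - y = 15/2 - 1/4 = 29/4

29/4


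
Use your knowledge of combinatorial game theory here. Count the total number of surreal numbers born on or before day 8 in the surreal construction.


Day 0: {|} = 0 is born. Count = 1.
Day n: the number of surreal numbers born by day n is 2^(n+1) - 1.
By day 0: 2^1 - 1 = 1
By day 1: 2^2 - 1 = 3
By day 2: 2^3 - 1 = 7
By day 3: 2^4 - 1 = 15
By day 4: 2^5 - 1 = 31
By day 5: 2^6 - 1 = 63
By day 6: 2^7 - 1 = 127
By day 7: 2^8 - 1 = 255
By day 8: 2^9 - 1 = 511
By day 8: 511 surreal numbers.

511


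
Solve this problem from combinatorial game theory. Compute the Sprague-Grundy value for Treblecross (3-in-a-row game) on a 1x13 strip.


Treblecross: place X on empty cells; 3-in-a-row wins.
Playing within two cells of an existing X lets the opponent win at once, so sensible play treats the cells i-2..i+2 around each X as dead. The player left with no safe cell loses, so this is a normal-play take-away game on strips of safe cells.
Placing X at cell i (0-indexed) of a strip of k safe cells leaves independent strips of sizes max(0, i-2) and max(0, k-i-3). Hence G(k) = mex{ G(max(0,i-2)) XOR G(max(0,k-i-3)) : 0 <= i < k }, with G(0) = 0.
G(1): splits (0,0):0^0=0 -> mex({0}) = 1
G(2): splits (0,0):0^0=0 -> mex({0}) = 1
G(3): splits (0,0):0^0=0 -> mex({0}) = 1
G(4): splits (0,1):0^1=1 (0,0):0^0=0 -> mex({0, 1}) = 2
G(5): splits (0,2):0^1=1 (0,1):0^1=1 (0,0):0^0=0 -> mex({0, 1}) = 2
G(6) = mex({1}) = 0
G(7) = mex({0, 1, 2}) = 3
G(8) = mex({0, 1, 2}) = 3
G(9) = mex({0, 2}) = 1
G(10) = mex({0, 2, 3}) = 1
G(11) = mex({0, 3}) = 1
G(12) = mex({1, 3}) = 0
G(13) = mex({0, 1, 2, 3}) = 4
Therefore G(13) = 4.

4


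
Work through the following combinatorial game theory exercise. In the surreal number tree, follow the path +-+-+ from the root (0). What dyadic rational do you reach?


Sign expansion: +-+-+
Rule: track bounds (lo, hi), initially (-inf, +inf). On '+', the current value becomes lo and we move to the simplest number in (value, hi): value + 1 if hi = +inf, otherwise the midpoint (value + hi)/2. On '-', the current value becomes hi and we move to value - 1 if lo = -inf, otherwise the midpoint (lo + value)/2.
Start at 0.
Step 1: sign = +, move right. Bounds: (0, +inf). Value = 1
Step 2: sign = -, move left. Bounds: (0, 1). Value = 1/2
Step 3: sign = +, move right. Bounds: (1/2, 1). Value = 3/4
Step 4: sign = -, move left. Bounds: (1/2, 3/4). Value = 5/8
Step 5: sign = +, move right. Bounds: (5/8, 3/4). Value = 11/16
The surreal number with sign expansion +-+-+ is 11/16.

11/16


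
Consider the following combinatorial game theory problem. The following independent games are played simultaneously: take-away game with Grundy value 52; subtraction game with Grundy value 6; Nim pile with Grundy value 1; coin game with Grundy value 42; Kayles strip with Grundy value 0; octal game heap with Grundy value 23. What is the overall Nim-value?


By the Sprague-Grundy theorem, the Grundy value of a sum of games is the XOR of individual Grundy values.
take-away game: Grundy value = 52. Running XOR: 0 XOR 52 = 52
subtraction game: Grundy value = 6. Running XOR: 52 XOR 6 = 50
Nim pile: Grundy value = 1. Running XOR: 50 XOR 1 = 51
coin game: Grundy value = 42. Running XOR: 51 XOR 42 = 25
Kayles strip: Grundy value = 0. Running XOR: 25 XOR 0 = 25
octal game heap: Grundy value = 23. Running XOR: 25 XOR 23 = 14
The combined Grundy value is 14.

14


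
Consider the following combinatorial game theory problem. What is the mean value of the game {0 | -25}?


Game = {0 | -25}, a switch {a | b} with numbers a > b.
Its thermograph has left wall a - t and right wall b + t, which meet at t = (a - b)/2, where both equal (a + b)/2. So the mast (mean value) is at (a + b)/2.
Mean = (0 + (-25))/2 = -25/2 = -25/2

-25/2


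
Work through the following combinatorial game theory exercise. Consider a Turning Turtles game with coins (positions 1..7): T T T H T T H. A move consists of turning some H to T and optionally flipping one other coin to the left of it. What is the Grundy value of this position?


Coins: T T T H T T H
Key fact: a single head at position k behaves exactly like a Nim heap of size k (turning it to T and optionally flipping a coin at j < k corresponds to moving the heap from k to j, or to 0), and heads combine as a disjunctive sum (two heads at the same place would cancel, matching j XOR j = 0). So the Nim-value is the XOR of the 1-indexed positions of the heads.
Face-up positions (1-indexed): [4, 7]
XOR 0 with 4: 0 XOR 4 = 4
XOR 4 with 7: 4 XOR 7 = 3
Nim-value = 3

3


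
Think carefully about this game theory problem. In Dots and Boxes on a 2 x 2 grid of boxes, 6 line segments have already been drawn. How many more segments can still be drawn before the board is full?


Grid: 2 x 2 boxes, i.e. 3 rows and 3 columns of dots.
Horizontal edges: (rows + 1) * cols = 3 * 2 = 6
Vertical edges: rows * (cols + 1) = 2 * 3 = 6
Total edges: 6 + 6 = 12
Edges drawn: 6
Remaining: 12 - 6 = 6

6


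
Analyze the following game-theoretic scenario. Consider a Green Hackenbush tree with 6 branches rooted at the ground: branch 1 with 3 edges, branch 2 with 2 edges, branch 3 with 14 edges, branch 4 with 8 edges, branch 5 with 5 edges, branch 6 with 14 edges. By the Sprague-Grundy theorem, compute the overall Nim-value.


The tree has 6 branches from the ground vertex.
In Green Hackenbush, the Nim-value of a simple path of length k is k.
Branch 1: length 3, Nim-value = 3
Branch 2: length 2, Nim-value = 2
Branch 3: length 14, Nim-value = 14
Branch 4: length 8, Nim-value = 8
Branch 5: length 5, Nim-value = 5
Branch 6: length 14, Nim-value = 14
Total Nim-value = XOR of all branch values:
0 XOR 3 = 3
3 XOR 2 = 1
1 XOR 14 = 15
15 XOR 8 = 7
7 XOR 5 = 2
2 XOR 14 = 12
Nim-value of the tree = 12

12


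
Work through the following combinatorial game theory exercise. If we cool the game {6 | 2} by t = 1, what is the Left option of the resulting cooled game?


Original game: {6 | 2} (a switch {a | b} with a > b).
Cooling by t (for t below the temperature (a - b)/2 = 2) taxes each move by t: {a | b} cooled by t is {a - t | b + t}.
Cooling amount: t = 1
Cooled Left option: 6 - 1 = 5
Cooled Right option: 2 + 1 = 3
Cooled game: {5 | 3}
Left option = 5

5


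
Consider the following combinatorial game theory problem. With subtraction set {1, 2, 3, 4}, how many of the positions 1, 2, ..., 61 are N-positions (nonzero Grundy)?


Subtraction set S = {1, 2, 3, 4}, so G(n) = n mod 5.
G(n) = 0 when n is a multiple of 5.
Multiples of 5 in [1, 61]: 12
N-positions (nonzero Grundy) = 61 - 12 = 49

49


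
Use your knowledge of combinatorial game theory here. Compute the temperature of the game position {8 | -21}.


The game is {8 | -21}, a switch {a | b} with numbers a > b.
Cooling {a | b} by t gives {a - t | b + t}, which stops being hot when a - t = b + t, i.e. at t = (a - b)/2. So the temperature of a switch is (a - b)/2.
Temperature = (Left option - Right option) / 2
= (8 - (-21)) / 2
= 29 / 2
= 29/2

29/2


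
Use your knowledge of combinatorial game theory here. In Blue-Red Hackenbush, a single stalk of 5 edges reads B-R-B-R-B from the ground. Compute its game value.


Edges (from ground): B-R-B-R-B
By Berlekamp's sign-expansion rule, a Blue-Red Hackenbush stalk has the value of the surreal number whose sign sequence is the edge sequence with B -> + and R -> -.
Sign sequence: +-+-+
Trace the sign expansion in the surreal number tree, starting from 0:
Edge 1: B (sign +) -> bounds (0, +inf), value = 1
Edge 2: R (sign -) -> bounds (0, 1), value = 1/2
Edge 3: B (sign +) -> bounds (1/2, 1), value = 3/4
Edge 4: R (sign -) -> bounds (1/2, 3/4), value = 5/8
Edge 5: B (sign +) -> bounds (5/8, 3/4), value = 11/16
Game value = 11/16

11/16
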